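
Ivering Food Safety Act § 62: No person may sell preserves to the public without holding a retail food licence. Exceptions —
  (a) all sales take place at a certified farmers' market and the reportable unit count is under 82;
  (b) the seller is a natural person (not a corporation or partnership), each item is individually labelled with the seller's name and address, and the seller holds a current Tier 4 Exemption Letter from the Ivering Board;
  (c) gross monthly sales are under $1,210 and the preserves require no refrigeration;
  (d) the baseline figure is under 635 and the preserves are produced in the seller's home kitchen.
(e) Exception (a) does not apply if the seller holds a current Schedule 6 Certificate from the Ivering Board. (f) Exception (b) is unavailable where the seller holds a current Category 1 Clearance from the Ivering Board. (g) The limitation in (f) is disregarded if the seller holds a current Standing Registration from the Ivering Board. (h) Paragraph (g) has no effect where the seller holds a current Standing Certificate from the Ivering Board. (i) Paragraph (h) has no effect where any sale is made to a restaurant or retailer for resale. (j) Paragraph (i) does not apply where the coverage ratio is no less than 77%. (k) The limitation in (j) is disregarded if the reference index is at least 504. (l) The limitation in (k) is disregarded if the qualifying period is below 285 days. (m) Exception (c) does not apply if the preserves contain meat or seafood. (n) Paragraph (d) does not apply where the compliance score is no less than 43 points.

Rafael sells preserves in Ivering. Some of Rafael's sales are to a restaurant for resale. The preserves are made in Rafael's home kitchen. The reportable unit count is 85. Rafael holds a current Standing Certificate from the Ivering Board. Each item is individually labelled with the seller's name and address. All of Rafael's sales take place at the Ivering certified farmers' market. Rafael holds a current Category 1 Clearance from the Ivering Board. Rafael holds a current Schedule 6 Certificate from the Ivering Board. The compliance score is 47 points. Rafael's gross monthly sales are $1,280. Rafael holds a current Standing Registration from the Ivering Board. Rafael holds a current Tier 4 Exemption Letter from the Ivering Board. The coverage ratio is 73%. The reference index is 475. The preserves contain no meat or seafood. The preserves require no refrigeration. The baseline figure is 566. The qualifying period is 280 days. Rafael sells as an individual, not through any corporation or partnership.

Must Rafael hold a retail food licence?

No — exception (b) applies; Rafael is not required to hold a retail food licence.

Exception (a) does not apply: the reportable unit count is 85, not under 82.
Exception (b): the seller is a natural person; items are individually labelled; a current Tier 4 Exemption Letter is held — every condition holds. Applying paragraphs (f)–(l): (f) operates (a current Category 1 Clearance is held), but is displaced by (g): (g) is engaged — a current Standing Registration is held. (h) applies (a current Standing Certificate is held), but is displaced by (i): (i) operates against (h): some sales are to a restaurant for resale. (j) is not engaged (the coverage ratio is 73%, short of 77%), so (i) stands. Exception (b) stands.
Exception (c) requires that gross monthly sales are under $1,210; but gross monthly sales are $1,280, not under $1,210, so (c) is unavailable.
All of (d)'s requirements are met (the baseline figure is 566, under the 635 limit; the preserves are home-kitchen produced). But: (n) operates against (d): the compliance score is 47 points, meeting the 43 points threshold. Exception (d) does not apply.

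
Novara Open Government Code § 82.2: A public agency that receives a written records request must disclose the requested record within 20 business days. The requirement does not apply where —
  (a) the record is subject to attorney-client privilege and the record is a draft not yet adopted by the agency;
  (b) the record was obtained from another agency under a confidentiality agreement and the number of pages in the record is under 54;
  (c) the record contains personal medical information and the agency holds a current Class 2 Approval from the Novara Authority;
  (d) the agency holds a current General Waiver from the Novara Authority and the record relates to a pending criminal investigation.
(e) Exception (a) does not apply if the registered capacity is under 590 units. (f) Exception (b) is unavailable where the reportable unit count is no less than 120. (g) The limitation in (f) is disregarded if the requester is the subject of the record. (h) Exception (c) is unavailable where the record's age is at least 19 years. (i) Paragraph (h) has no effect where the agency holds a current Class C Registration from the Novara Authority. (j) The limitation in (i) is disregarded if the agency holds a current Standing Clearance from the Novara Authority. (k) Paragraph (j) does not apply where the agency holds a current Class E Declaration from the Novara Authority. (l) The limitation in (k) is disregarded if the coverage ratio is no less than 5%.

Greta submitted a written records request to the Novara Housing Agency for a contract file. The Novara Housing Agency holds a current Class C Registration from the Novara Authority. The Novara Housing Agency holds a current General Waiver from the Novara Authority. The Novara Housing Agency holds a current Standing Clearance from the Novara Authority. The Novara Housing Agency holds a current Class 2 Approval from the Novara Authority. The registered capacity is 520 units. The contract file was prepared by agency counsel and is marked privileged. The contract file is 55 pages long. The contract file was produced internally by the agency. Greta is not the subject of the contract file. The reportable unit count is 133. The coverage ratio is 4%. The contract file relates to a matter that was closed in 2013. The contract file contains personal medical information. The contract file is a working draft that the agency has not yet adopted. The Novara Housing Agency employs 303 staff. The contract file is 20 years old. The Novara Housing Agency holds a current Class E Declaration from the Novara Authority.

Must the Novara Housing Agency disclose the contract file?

Exception (a) is satisfied on its face — the contract file is privileged; the contract file is an unadopted draft. But: (e) operates — the registered capacity is 520 units, under the 590 units limit. So (a) is unavailable.
Exception (b) fails — the contract file was produced internally.
All of (c)'s requirements are met (the contract file contains personal medical information; a current Class 2 Approval is held). Considering the limiting provisions: (h) operates (the record's age is 20 years, meeting the 19 years threshold), but yields to (i): (i) operates — a current Class C Registration is held. (j) would limit (i) — a current Standing Clearance is held — but (k) sets (j) aside: (k) operates against (j): a current Class E Declaration is held. (l), which would lift (k), is inapplicable — the coverage ratio is 4%, short of 5%. (c) remains available.
Exception (d) does not apply: the contract file relates to a closed matter.

No — exception (c) applies; the Novara Housing Agency is not required to disclose the contract file.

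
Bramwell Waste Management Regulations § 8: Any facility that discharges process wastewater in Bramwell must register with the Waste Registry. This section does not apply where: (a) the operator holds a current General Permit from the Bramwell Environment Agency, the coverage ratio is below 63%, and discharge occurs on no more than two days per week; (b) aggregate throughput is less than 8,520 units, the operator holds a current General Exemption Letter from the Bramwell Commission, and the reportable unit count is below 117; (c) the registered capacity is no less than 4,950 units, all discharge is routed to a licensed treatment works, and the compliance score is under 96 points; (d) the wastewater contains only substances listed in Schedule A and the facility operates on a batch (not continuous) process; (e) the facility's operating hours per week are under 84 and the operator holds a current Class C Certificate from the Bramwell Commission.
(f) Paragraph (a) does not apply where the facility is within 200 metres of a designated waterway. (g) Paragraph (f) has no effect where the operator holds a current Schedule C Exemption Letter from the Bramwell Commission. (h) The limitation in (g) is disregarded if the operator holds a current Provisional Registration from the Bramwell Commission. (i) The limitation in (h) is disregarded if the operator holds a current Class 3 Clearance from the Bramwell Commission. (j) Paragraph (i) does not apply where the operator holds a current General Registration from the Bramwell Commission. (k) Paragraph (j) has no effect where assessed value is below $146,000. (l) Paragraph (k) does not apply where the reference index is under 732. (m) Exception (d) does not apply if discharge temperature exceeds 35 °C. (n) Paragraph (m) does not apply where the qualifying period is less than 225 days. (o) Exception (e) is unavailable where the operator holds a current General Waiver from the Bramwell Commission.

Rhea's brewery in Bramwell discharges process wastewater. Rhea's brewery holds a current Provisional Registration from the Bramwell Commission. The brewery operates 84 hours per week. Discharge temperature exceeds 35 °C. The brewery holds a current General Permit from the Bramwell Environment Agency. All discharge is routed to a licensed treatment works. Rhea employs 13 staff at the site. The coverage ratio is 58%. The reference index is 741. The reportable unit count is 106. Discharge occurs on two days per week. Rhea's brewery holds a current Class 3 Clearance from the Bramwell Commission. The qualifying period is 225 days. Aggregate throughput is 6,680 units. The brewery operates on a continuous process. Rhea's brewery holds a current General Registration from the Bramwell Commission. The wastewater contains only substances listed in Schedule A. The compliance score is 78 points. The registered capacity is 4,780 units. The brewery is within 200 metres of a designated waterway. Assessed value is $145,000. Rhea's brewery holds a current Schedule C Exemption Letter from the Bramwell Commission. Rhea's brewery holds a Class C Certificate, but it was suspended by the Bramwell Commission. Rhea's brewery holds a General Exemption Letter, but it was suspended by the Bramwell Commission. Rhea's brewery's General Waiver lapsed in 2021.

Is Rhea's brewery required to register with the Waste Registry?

Exception (a)'s conditions are all satisfied: a current General Permit is held; the coverage ratio is 58%, below the 63% limit; discharge occurs on no more than two days per week. Under paragraphs (f)–(l): (f) would limit (a) — the brewery is within 200 m of a designated waterway — but (g) sets (f) aside: (g) operates against (f): a current Schedule C Exemption Letter is held. (h) would limit (g) — a current Provisional Registration is held — but (i) sets (h) aside: (i) operates against (h): a current Class 3 Clearance is held. (j) applies (a current General Registration is held), but is overridden by (k): (k) operates — assessed value is $145,000, below the $146,000 limit. (l), which would lift (k), is inapplicable — the reference index is 741, not under 732. So (a) applies.
Exception (b) requires that the operator holds a current General Exemption Letter from the Bramwell Commission; but there is no General Exemption Letter in force, so (b) is unavailable.
Exception (c) fails — the registered capacity is 4,780 units, short of 4,950 units.
Exception (d) does not apply: the facility operates on a continuous process.
Exception (e) fails — the facility's operating hours per week are 84, not under 84.

No — exception (a) applies; Rhea's brewery is not required to register with the Waste Registry.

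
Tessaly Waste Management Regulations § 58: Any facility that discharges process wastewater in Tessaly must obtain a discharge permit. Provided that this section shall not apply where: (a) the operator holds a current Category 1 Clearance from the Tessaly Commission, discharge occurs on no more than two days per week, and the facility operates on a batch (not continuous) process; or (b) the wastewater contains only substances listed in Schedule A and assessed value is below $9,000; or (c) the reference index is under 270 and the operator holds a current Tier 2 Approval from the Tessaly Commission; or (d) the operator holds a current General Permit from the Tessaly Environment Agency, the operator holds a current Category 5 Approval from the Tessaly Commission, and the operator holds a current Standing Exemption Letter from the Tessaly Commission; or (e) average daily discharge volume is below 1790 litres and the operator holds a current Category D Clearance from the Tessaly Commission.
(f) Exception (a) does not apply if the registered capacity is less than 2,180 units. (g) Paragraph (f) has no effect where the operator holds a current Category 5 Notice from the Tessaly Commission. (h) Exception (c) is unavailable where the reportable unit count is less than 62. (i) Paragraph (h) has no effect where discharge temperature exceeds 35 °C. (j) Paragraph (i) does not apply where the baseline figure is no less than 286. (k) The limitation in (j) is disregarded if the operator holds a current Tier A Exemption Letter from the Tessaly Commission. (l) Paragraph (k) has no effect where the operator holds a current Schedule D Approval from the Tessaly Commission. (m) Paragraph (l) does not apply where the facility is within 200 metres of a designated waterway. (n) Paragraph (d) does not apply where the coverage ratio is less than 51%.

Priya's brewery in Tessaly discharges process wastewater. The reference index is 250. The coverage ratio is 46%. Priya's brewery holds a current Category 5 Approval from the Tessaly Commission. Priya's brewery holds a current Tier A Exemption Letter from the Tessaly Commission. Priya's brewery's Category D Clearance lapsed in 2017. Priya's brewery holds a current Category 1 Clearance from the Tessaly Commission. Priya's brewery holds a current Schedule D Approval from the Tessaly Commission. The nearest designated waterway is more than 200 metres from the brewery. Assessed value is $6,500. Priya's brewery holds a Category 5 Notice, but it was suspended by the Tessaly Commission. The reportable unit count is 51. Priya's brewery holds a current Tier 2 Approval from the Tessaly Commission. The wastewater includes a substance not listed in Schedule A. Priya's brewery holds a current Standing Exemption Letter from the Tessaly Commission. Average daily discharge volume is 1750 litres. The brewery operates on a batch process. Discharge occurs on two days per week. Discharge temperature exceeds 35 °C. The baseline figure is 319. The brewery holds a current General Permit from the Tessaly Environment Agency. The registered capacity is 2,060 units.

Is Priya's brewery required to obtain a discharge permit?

Yes — Priya's brewery must obtain a discharge permit.

Exception (a) is satisfied on its face — a current Category 1 Clearance is held; discharge occurs on no more than two days per week; the facility operates on a batch process. However, paragraphs (f)–(g) must be considered: (f) operates against (a): the registered capacity is 2,060 units, less than the 2,180 units limit. (g) does not operate here (the Category 5 Notice is not current), so (f) stands. (a) is therefore removed.
Exception (b) fails — the wastewater includes a non-Schedule-A substance.
Exception (c): the reference index is 250, under the 270 limit; a current Tier 2 Approval is held — every condition holds. But applying paragraphs (h)–(m): (h) operates — the reportable unit count is 51, less than the 62 limit. (i) would limit (h) — discharge temperature exceeds 35 °C — but (j) sets (i) aside: (j) operates against (i): the baseline figure is 319, meeting the 286 threshold. (k) is engaged (a current Tier A Exemption Letter is held), but is overridden by (l): (l) is triggered — a current Schedule D Approval is held. (m), which would lift (l), is not triggered — the brewery is more than 200 m from any designated waterway. (c) is therefore removed.
Exception (d)'s conditions are all satisfied: a current General Permit is held; a current Category 5 Approval is held; a current Standing Exemption Letter is held. However, paragraph (n) must be considered: (n) is engaged — the coverage ratio is 46%, less than the 51% limit. So (d) is unavailable.
Exception (e) requires that the operator holds a current Category D Clearance from the Tessaly Commission; but no current Category D Clearance is held, so (e) is unavailable.
None of the exceptions is available; § 58 applies in full.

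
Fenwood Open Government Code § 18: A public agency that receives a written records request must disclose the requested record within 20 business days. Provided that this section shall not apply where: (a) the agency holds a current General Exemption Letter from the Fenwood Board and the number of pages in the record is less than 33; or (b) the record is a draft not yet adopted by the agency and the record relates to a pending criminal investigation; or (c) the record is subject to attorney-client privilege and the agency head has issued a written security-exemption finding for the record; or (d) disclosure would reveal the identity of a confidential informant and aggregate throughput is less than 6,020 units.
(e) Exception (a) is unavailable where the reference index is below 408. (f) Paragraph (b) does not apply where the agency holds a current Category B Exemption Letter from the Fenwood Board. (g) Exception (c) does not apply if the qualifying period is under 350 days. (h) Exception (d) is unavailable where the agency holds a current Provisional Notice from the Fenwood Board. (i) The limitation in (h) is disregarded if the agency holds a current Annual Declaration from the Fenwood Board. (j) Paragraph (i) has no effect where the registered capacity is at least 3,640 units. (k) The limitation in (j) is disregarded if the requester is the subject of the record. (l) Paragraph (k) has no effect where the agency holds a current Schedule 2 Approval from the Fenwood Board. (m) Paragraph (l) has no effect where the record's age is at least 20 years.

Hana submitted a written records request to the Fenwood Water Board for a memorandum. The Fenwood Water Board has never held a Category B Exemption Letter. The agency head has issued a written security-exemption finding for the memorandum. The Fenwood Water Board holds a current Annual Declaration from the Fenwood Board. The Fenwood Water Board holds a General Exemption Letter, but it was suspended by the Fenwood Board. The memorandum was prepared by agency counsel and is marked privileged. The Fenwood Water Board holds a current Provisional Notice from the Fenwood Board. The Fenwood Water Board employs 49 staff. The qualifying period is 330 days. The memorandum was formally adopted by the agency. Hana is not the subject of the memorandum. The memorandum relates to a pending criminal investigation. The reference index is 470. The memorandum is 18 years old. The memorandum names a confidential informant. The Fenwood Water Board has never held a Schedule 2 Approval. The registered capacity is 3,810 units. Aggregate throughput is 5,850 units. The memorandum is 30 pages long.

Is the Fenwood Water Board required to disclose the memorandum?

Exception (a) requires that the agency holds a current General Exemption Letter from the Fenwood Board; but there is no General Exemption Letter in force, so (a) is unavailable.
Exception (b) fails — the memorandum has been formally adopted.
All of (c)'s requirements are met (the memorandum is privileged; a written security-exemption finding has been issued). But applying paragraph (g): (g) is triggered — the qualifying period is 330 days, under the 350 days limit. Exception (c) does not apply.
Exception (d)'s conditions are all satisfied: the memorandum names a confidential informant; aggregate throughput is 5,850 units, less than the 6,020 units limit. But applying paragraphs (h)–(m): (h) is triggered — a current Provisional Notice is held. (i) would limit (h) — a current Annual Declaration is held — but (j) sets (i) aside: (j) operates against (i): the registered capacity is 3,810 units, meeting the 3,640 units threshold. (k) is inapplicable (Hana is not the subject of the memorandum), so (j) stands. Exception (d) does not apply.
None of the exceptions is available; § 18 applies in full.

Yes — the Fenwood Water Board must disclose the memorandum.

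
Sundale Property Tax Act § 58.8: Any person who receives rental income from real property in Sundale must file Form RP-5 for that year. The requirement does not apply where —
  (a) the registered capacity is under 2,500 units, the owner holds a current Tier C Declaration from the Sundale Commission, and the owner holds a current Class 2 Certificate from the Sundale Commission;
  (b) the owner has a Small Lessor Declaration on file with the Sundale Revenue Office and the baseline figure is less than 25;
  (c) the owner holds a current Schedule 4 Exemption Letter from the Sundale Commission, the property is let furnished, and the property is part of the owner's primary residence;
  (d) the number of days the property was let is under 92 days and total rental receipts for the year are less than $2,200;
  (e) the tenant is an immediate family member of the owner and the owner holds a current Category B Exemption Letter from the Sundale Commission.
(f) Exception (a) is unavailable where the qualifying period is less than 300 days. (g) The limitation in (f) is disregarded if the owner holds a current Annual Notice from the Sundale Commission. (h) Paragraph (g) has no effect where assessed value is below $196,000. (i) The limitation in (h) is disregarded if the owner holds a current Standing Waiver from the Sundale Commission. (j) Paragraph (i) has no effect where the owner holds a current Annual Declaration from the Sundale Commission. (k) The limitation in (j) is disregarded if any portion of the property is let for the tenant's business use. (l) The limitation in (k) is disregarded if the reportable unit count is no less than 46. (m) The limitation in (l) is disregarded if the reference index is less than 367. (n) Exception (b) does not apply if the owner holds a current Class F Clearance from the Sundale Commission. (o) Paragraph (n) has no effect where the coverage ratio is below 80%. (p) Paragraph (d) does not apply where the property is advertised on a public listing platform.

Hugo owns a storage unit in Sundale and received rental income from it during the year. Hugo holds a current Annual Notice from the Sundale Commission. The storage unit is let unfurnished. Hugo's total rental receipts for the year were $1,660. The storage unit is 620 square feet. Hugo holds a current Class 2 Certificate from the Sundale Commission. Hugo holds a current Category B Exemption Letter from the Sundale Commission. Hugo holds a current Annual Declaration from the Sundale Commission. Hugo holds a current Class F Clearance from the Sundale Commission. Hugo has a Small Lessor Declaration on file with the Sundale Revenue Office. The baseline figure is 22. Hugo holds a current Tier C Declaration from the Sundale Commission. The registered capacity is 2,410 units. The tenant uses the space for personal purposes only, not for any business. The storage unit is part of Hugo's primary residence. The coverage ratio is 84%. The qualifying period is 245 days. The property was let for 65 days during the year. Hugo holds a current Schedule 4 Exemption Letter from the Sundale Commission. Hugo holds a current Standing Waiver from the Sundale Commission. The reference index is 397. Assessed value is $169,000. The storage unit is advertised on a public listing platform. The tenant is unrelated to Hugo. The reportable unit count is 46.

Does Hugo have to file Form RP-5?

Exception (a) is satisfied on its face — the registered capacity is 2,410 units, under the 2,500 units limit; a current Tier C Declaration is held; a current Class 2 Certificate is held. Turning to paragraphs (f)–(m): (f) operates against (a): the qualifying period is 245 days, less than the 300 days limit. (g) would limit (f) — a current Annual Notice is held — but (h) sets (g) aside: (h) is engaged — assessed value is $169,000, below the $196,000 limit. (i) would limit (h) — a current Standing Waiver is held — but (j) sets (i) aside: (j) operates against (i): a current Annual Declaration is held. (k) is not triggered (the space is used for personal purposes only), so (j) stands. Exception (a) does not apply.
Exception (b) is satisfied on its face — a Small Lessor Declaration is on file; the baseline figure is 22, less than the 25 limit. But applying paragraphs (n)–(o): (n) operates — a current Class F Clearance is held. (o) is inapplicable (the coverage ratio is 84%, not below 80%), so (n) stands. Exception (b) does not apply.
Exception (c) fails — the property is let unfurnished.
Exception (d)'s conditions are all satisfied: the number of days the property was let is 65 days, under the 92 days limit; total rental receipts for the year are $1,660, less than the $2,200 limit. But: (p) applies — the property is publicly advertised. (d) is therefore removed.
Exception (e) does not apply: the tenant is unrelated to the owner.
Every exception is unavailable, so the rule governs.

Yes — Hugo must file Form RP-5.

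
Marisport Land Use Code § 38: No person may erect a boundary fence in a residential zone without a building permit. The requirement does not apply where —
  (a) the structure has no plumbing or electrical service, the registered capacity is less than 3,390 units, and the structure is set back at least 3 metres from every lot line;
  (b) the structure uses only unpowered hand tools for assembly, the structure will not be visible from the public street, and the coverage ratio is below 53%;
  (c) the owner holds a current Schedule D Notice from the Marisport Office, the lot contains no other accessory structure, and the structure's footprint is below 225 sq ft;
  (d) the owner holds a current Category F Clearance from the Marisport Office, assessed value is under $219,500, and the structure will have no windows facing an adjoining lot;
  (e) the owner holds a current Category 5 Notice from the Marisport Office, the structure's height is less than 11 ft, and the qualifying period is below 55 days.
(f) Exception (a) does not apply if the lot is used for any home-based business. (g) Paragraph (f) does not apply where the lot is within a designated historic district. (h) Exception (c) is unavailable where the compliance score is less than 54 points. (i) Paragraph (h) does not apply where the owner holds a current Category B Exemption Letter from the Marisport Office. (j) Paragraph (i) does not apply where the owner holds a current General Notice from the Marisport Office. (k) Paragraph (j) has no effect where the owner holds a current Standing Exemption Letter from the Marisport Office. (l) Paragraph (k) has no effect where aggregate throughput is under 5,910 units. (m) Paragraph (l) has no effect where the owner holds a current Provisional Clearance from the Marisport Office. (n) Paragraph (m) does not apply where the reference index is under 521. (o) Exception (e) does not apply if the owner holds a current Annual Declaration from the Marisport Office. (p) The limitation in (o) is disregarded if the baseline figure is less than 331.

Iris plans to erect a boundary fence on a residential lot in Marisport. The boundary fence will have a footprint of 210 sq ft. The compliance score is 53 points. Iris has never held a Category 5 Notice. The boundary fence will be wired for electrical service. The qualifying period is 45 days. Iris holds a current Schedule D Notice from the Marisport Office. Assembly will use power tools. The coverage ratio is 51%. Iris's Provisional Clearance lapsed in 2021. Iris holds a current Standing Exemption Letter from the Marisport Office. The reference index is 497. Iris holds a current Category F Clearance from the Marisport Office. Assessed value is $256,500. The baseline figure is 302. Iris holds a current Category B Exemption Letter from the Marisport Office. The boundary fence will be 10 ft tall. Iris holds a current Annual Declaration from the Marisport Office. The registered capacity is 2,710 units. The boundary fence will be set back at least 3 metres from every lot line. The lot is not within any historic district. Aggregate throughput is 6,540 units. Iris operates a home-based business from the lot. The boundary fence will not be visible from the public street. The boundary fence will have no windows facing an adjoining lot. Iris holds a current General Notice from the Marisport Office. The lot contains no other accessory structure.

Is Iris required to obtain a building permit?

No — exception (c) applies; Iris does not need a building permit.

Exception (a) requires that the structure has no plumbing or electrical service; but electrical service is planned, so (a) is unavailable.
Exception (b) fails — assembly uses power tools.
All of (c)'s requirements are met (a current Schedule D Notice is held; the lot has no other accessory structure; the structure's footprint is 210 sq ft, below the 225 sq ft limit). Under paragraphs (h)–(n): (h) operates (the compliance score is 53 points, less than the 54 points limit), but is displaced by (i): (i) operates against (h): a current Category B Exemption Letter is held. (j) operates (a current General Notice is held), but is displaced by (k): (k) is engaged — a current Standing Exemption Letter is held. (l) is not triggered (aggregate throughput is 6,540 units, not under 5,910 units), so (k) stands. Exception (c) stands.
Exception (d) fails — assessed value is $256,500, not under $219,500.
Exception (e) does not apply: the Category 5 Notice is not current.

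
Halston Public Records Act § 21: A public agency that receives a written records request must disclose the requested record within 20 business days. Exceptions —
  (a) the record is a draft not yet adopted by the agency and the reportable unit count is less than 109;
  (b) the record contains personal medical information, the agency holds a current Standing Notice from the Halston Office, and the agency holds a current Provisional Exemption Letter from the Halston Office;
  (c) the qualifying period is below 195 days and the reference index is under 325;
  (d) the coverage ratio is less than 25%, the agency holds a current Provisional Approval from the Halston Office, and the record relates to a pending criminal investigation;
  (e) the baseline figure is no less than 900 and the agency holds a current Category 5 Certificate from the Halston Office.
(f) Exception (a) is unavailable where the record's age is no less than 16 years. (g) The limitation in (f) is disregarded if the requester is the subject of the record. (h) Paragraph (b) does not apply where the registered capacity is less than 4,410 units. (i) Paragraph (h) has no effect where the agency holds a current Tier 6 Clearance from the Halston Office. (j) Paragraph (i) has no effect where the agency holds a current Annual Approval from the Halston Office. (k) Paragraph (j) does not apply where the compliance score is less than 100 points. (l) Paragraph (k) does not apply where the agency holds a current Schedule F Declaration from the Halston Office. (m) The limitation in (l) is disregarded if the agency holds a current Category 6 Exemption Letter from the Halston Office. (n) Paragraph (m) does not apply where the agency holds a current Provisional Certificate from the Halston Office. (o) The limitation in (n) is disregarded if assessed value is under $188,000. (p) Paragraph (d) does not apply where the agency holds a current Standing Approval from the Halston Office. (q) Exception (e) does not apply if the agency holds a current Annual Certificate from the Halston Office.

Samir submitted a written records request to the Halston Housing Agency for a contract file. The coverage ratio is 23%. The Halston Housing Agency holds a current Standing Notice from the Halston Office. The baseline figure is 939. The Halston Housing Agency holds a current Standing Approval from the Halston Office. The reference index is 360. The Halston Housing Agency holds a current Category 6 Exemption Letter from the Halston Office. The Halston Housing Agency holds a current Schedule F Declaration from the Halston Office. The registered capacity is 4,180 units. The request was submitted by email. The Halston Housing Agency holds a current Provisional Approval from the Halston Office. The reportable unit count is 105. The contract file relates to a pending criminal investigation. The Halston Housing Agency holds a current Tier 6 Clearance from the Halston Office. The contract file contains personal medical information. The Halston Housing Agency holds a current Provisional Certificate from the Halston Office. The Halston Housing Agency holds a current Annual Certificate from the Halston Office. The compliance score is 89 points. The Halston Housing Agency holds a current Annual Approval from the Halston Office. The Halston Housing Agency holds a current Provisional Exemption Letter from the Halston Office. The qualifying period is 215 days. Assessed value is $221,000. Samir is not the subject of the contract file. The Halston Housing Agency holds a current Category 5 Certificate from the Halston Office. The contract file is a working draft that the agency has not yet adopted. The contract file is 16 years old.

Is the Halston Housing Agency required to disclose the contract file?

Exception (a) is satisfied on its face — the contract file is an unadopted draft; the reportable unit count is 105, less than the 109 limit. Turning to paragraphs (f)–(g): (f) operates against (a): the record's age is 16 years, meeting the 16 years threshold. (g), which would lift (f), is not engaged — Samir is not the subject of the contract file. (a) is therefore removed.
Exception (b) is satisfied on its face — the contract file contains personal medical information; a current Standing Notice is held; a current Provisional Exemption Letter is held. But applying paragraphs (h)–(o): (h) is engaged — the registered capacity is 4,180 units, less than the 4,410 units limit. (i) is engaged (a current Tier 6 Clearance is held), but is itself disapplied by (j): (j) applies — a current Annual Approval is held. (k) operates (the compliance score is 89 points, less than the 100 points limit), but is itself disapplied by (l): (l) is triggered — a current Schedule F Declaration is held. (m) applies (a current Category 6 Exemption Letter is held), but is itself disapplied by (n): (n) is engaged — a current Provisional Certificate is held. (o), which would lift (n), is inapplicable — assessed value is $221,000, not under $188,000. (b) is therefore removed.
Exception (c) fails — the qualifying period is 215 days, not below 195 days.
Exception (d) is satisfied on its face — the coverage ratio is 23%, less than the 25% limit; a current Provisional Approval is held; the contract file relates to a pending investigation. But: (p) is engaged — a current Standing Approval is held. So (d) is unavailable.
All of (e)'s requirements are met (the baseline figure is 939, meeting the 900 threshold; a current Category 5 Certificate is held). However, paragraph (q) must be considered: (q) operates against (e): a current Annual Certificate is held. (e) is therefore removed.
None of the exceptions is available; § 21 applies in full.

Yes — the Halston Housing Agency must disclose the contract file.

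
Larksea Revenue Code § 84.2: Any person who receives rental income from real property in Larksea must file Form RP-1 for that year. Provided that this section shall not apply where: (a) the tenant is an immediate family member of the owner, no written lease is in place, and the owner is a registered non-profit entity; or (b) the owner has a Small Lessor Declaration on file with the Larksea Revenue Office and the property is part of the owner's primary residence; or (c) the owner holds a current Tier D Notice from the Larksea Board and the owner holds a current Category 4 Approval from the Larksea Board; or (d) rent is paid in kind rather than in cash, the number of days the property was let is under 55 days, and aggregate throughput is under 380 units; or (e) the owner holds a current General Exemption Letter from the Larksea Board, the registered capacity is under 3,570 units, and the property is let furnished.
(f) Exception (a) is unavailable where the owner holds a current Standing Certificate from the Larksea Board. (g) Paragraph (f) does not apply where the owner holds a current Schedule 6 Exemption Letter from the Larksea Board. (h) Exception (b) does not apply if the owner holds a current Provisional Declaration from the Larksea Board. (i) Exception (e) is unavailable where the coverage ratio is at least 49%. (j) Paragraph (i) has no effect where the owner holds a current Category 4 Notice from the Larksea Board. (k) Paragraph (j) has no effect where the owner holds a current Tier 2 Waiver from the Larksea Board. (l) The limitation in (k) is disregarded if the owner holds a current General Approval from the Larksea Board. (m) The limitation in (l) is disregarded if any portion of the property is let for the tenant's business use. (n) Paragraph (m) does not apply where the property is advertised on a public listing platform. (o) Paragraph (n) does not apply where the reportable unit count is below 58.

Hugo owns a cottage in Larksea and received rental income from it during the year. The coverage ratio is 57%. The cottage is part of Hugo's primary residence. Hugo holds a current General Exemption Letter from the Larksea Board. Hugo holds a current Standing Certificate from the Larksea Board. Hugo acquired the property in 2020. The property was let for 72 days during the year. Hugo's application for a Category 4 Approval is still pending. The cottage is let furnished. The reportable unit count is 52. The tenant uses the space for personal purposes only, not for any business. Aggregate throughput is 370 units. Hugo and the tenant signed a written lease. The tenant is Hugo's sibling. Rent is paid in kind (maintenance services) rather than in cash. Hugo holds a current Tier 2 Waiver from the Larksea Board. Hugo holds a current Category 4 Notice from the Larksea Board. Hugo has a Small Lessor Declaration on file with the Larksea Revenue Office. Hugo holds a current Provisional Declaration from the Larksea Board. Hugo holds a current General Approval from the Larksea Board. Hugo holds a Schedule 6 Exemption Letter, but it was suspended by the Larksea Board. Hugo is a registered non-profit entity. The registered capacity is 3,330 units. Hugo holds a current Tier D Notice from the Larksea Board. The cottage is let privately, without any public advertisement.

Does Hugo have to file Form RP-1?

Exception (a) requires that no written lease is in place; but a written lease is in place, so (a) is unavailable.
All of (b)'s requirements are met (a Small Lessor Declaration is on file; the cottage is part of the primary residence). Turning to paragraph (h): (h) is triggered — a current Provisional Declaration is held. So (b) is unavailable.
Exception (c) does not apply: no current Category 4 Approval is held.
Exception (d) fails — the number of days the property was let is 72 days, not under 55 days.
All of (e)'s requirements are met (a current General Exemption Letter is held; the registered capacity is 3,330 units, under the 3,570 units limit; the property is let furnished). As to paragraphs (i)–(o): (i) is engaged (the coverage ratio is 57%, meeting the 49% threshold), but is overridden by (j): (j) operates against (i): a current Category 4 Notice is held. (k) is engaged (a current Tier 2 Waiver is held), but is overridden by (l): (l) operates against (k): a current General Approval is held. (m) is inapplicable (the space is used for personal purposes only), so (l) stands. Exception (e) stands.

No — exception (e) applies; Hugo is not required to file Form RP-1.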